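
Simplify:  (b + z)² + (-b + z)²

2*b² + 2*z²

Binomially expand both and collect terms in z, b.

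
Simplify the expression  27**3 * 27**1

3**12

27**3 = 3**9; 27**1 = 3**3
Combine exponents: 3**12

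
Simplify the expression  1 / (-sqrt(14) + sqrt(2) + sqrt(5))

Group as (sqrt(2) + sqrt(5)) - sqrt(14); multiply by (sqrt(2) + sqrt(5)) + sqrt(14), then rationalise the remaining surd.

(-7*sqrt(14) - 11*sqrt(5) - 17*sqrt(2) - 4*sqrt(35))/9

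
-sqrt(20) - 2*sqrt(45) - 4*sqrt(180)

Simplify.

-32*sqrt(5)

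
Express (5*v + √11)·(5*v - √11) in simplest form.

Difference of squares with P = 5*v, Q = √11.

25*v² - 11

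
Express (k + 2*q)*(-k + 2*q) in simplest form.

-k^2 + 4*q^2

(2*q)^2 - (k)^2 = -k^2 + 4*q^2.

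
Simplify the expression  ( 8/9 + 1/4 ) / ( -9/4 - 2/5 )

Numerator: 8/9 + 1/4 = 41/36
Denominator: -9/4 - 2/5 = -53/20
Divide: (41/36) · (-20/53) = -205/477

-205/477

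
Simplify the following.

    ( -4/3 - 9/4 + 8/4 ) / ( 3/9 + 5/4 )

Numerator: -4/3 - 9/4 + 8/4 = -19/12
Denominator: 3/9 + 5/4 = 19/12
Divide: (-19/12) · (12/19) = -1

-1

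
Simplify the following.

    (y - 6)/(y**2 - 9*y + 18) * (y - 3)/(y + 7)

1/(y + 7)

Factor: y**2 - 9*y + 18 = (y - 6)*(y - 3)
Cancel the common factors (y - 6), (y - 3).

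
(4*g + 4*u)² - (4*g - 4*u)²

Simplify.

64*g*u

Binomially expand both and collect terms in (4*g), (4*u).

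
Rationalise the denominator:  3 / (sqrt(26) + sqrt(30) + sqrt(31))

Group as (sqrt(26) + sqrt(31)) + sqrt(30); multiply by (sqrt(26) + sqrt(31)) - sqrt(30), then rationalise the remaining surd.

(-12*sqrt(6045) + 75*sqrt(31) + 81*sqrt(30) + 105*sqrt(26))/2495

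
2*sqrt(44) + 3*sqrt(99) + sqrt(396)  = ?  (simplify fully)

2*sqrt(44) = 4*sqrt(11); 3*sqrt(99) = 9*sqrt(11); sqrt(396) = 6*sqrt(11)
Combine: (4 + 9 + 6)·sqrt(11) = 19*sqrt(11)

19*sqrt(11)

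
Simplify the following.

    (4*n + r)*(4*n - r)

Product of conjugates: (P+Q)(P-Q) = P^2 - Q^2.

16*n^2 - r^2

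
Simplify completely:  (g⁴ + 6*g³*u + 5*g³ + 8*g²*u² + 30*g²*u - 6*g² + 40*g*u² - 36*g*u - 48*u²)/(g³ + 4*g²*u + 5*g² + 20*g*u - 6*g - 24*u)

Factor: g⁴ + 6*g³*u + 5*g³ + 8*g²*u² + 30*g²*u - 6*g² + 40*g*u² - 36*g*u - 48*u² = (g - 1)·(g + 2*u)·(g + 4*u)·(g + 6);  g³ + 4*g²*u + 5*g² + 20*g*u - 6*g - 24*u = (g + 6)·(g - 1)·(g + 4*u)
Cancel the common factors (g + 6), (g + 4*u), (g - 1).

g + 2*u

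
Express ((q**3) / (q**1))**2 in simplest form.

Inside the bracket: q**2
Raise to the power 2: q**4

q**4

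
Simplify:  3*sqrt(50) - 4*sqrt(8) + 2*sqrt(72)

19*sqrt(2)

3*sqrt(50) = 15*sqrt(2); 4*sqrt(8) = 8*sqrt(2); 2*sqrt(72) = 12*sqrt(2)
Combine: (15 - 8 + 12)·sqrt(2) = 19*sqrt(2)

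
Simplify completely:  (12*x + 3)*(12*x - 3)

Product of conjugates: (P+Q)(P-Q) = P**2 - Q**2.

144*x**2 - 9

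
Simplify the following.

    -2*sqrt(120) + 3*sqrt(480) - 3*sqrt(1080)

2*sqrt(120) = 4*sqrt(30); 3*sqrt(480) = 12*sqrt(30); 3*sqrt(1080) = 18*sqrt(30)
Combine: (-4 + 12 - 18)·sqrt(30) = -10*sqrt(30)

-10*sqrt(30)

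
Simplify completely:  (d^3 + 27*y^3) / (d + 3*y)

Apply the sum-of-cubes factorisation and cancel (d + 3*y).

d^2 - 3*d*y + 9*y^2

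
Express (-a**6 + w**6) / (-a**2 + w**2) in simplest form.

Difference of sixth powers: factor out (-a**2 + w**2).

a**4 + a**2*w**2 + w**4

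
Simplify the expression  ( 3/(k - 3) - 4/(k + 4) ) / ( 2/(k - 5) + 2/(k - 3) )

(-k^2 + 29*k - 120)/(4*k^2 - 64)

Numerator: 3/(k - 3) - 4/(k + 4) = (-k + 24)/(k^2 + k - 12)
Denominator: 2/(k - 5) + 2/(k - 3) = (4*k - 16)/(k^2 - 8*k + 15)
Divide: ((-k + 24)/(k^2 + k - 12)) · ((k^2 - 8*k + 15)/(4*k - 16)) = (-k^2 + 29*k - 120)/(4*k^2 - 64)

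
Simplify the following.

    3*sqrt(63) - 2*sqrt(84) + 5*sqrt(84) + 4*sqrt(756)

9*sqrt(7) + 30*sqrt(21)

3*sqrt(63) = 9*sqrt(7); 2*sqrt(84) = 4*sqrt(21); 5*sqrt(84) = 10*sqrt(21); 4*sqrt(756) = 24*sqrt(21)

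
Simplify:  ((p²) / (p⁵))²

Inside the bracket: (p^-3)
Raise to the power 2: (p^-6)

p^(-6)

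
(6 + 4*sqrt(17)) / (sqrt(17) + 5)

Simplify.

(-19 + 7*sqrt(17))/4

Multiply numerator and denominator by -sqrt(17) + 5.
Denominator becomes 8; numerator becomes -38 + 14*sqrt(17).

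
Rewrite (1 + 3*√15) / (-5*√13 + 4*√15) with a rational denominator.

Multiply numerator and denominator by 4*√15 + 5*√13.
Denominator becomes -85; numerator becomes 4*√15 + 5*√13 + 180 + 15*√195.

(-15*√195 - 180 - 5*√13 - 4*√15)/85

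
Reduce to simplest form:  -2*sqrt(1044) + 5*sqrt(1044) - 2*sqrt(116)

14*sqrt(29)

2*sqrt(1044) = 12*sqrt(29); 5*sqrt(1044) = 30*sqrt(29); 2*sqrt(116) = 4*sqrt(29)
Combine: (-12 + 30 - 4)·sqrt(29) = 14*sqrt(29)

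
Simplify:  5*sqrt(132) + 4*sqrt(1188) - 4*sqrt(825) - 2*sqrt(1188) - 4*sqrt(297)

5*sqrt(132) = 10*sqrt(33); 4*sqrt(1188) = 24*sqrt(33); 4*sqrt(825) = 20*sqrt(33); 2*sqrt(1188) = 12*sqrt(33); 4*sqrt(297) = 12*sqrt(33)
Combine: (10 + 24 - 20 - 12 - 12)·sqrt(33) = -10*sqrt(33)

-10*sqrt(33)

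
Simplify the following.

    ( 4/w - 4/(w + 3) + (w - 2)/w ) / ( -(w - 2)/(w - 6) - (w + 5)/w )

Numerator: 4/w - 4/(w + 3) + (w - 2)/w = (w² + w + 6)/(w² + 3*w)
Denominator: -(w - 2)/(w - 6) - (w + 5)/w = (-2*w² + 3*w + 30)/(w² - 6*w)
Divide: ((w² + w + 6)/(w² + 3*w)) · ((w² - 6*w)/(-2*w² + 3*w + 30)) = (-w³ + 5*w² + 36)/(2*w³ + 3*w² - 39*w - 90)

(-w³ + 5*w² + 36)/(2*w³ + 3*w² - 39*w - 90)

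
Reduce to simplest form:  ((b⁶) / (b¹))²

b^10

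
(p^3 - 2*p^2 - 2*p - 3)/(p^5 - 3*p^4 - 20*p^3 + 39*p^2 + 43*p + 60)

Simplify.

Factor: p^3 - 2*p^2 - 2*p - 3 = (p^2 + p + 1)*(p - 3);  p^5 - 3*p^4 - 20*p^3 + 39*p^2 + 43*p + 60 = (p - 3)*(p^2 + p + 1)*(p - 5)*(p + 4)
Cancel the common factors (p^2 + p + 1), (p - 3).

1/(p^2 - p - 20)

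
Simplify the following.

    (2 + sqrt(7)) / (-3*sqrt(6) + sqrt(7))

(-3*sqrt(42) - 6*sqrt(6) - 7 - 2*sqrt(7))/47

Multiply numerator and denominator by sqrt(7) + 3*sqrt(6).
Denominator becomes -47; numerator becomes 2*sqrt(7) + 7 + 6*sqrt(6) + 3*sqrt(42).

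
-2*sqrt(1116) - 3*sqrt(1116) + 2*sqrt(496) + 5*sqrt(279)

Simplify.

-7*sqrt(31)

2*sqrt(1116) = 12*sqrt(31); 3*sqrt(1116) = 18*sqrt(31); 2*sqrt(496) = 8*sqrt(31); 5*sqrt(279) = 15*sqrt(31)
Combine: (-12 - 18 + 8 + 15)·sqrt(31) = -7*sqrt(31)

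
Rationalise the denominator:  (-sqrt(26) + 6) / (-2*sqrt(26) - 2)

(-7*sqrt(26) + 32)/50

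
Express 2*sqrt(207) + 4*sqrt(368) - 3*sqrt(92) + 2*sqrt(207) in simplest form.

22*sqrt(23)

2*sqrt(207) = 6*sqrt(23); 4*sqrt(368) = 16*sqrt(23); 3*sqrt(92) = 6*sqrt(23); 2*sqrt(207) = 6*sqrt(23)
Combine: (6 + 16 - 6 + 6)·sqrt(23) = 22*sqrt(23)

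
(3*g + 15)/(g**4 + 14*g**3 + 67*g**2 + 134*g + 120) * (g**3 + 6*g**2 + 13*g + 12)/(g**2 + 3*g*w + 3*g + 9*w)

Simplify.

3/(g**2 + 3*g*w + 6*g + 18*w)

Factor: 3*g + 15 = 3*(g + 5);  g**4 + 14*g**3 + 67*g**2 + 134*g + 120 = (g**2 + 3*g + 4)*(g + 5)*(g + 6);  g**3 + 6*g**2 + 13*g + 12 = (g + 3)*(g**2 + 3*g + 4);  g**2 + 3*g*w + 3*g + 9*w = (g + 3*w)*(g + 3)
Cancel the common factors (g**2 + 3*g + 4), (g + 3), (g + 5).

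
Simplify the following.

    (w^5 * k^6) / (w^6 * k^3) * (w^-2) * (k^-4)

Quotient: (w^-1) * k^3
Multiply by (w^-2) * (k^-4): add exponents.

1/(k*w^3)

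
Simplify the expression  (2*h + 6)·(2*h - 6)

4*h² - 36

Product of conjugates: (P+Q)(P-Q) = P^2 - Q^2.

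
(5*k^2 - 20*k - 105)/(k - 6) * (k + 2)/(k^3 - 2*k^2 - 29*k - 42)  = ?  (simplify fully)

Factor: 5*k^2 - 20*k - 105 = 5*(k + 3)*(k - 7);  k^3 - 2*k^2 - 29*k - 42 = (k + 2)*(k + 3)*(k - 7)
Cancel the common factors (k + 3), (k + 2), (k - 7).

5/(k - 6)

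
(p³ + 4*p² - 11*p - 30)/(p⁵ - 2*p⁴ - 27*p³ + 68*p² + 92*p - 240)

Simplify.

Factor: p³ + 4*p² - 11*p - 30 = (p - 3)·(p + 5)·(p + 2);  p⁵ - 2*p⁴ - 27*p³ + 68*p² + 92*p - 240 = (p - 4)·(p + 5)·(p - 2)·(p + 2)·(p - 3)
Cancel the common factors (p - 3), (p + 5), (p + 2).

1/(p² - 6*p + 8)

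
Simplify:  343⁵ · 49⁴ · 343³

7^32

343⁵ = 7^15; 49⁴ = 7^8; 343³ = 7^9
Combine exponents: 7^32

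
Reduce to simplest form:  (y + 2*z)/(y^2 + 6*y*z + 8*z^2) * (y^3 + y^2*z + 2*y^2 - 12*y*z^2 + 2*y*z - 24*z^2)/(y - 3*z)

y + 2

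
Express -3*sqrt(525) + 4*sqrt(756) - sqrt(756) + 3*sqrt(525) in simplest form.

18*sqrt(21)

3*sqrt(525) = 15*sqrt(21); 4*sqrt(756) = 24*sqrt(21); sqrt(756) = 6*sqrt(21); 3*sqrt(525) = 15*sqrt(21)
Combine: (-15 + 24 - 6 + 15)·sqrt(21) = 18*sqrt(21)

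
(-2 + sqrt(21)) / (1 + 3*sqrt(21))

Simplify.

(-7*sqrt(21) + 65)/188

Multiply numerator and denominator by -3*sqrt(21) + 1.
Denominator becomes -188; numerator becomes -65 + 7*sqrt(21).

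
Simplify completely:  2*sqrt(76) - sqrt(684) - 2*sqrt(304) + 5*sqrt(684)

20*sqrt(19)

2*sqrt(76) = 4*sqrt(19); sqrt(684) = 6*sqrt(19); 2*sqrt(304) = 8*sqrt(19); 5*sqrt(684) = 30*sqrt(19)
Combine: (4 - 6 - 8 + 30)·sqrt(19) = 20*sqrt(19)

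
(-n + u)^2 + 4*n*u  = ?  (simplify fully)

After expansion: n^2 + 2*n*u + u^2 — a perfect-square trinomial.

(n + u)^2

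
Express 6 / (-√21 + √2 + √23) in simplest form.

Group as (√2 + √23) - √21; multiply by (√2 + √23) + √21, then rationalise the remaining surd.

(-2*√21 + 21*√2 + √966)/14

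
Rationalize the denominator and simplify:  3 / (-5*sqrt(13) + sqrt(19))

(-5*sqrt(13) - sqrt(19))/102

Multiply numerator and denominator by sqrt(19) + 5*sqrt(13).
Denominator becomes -306; numerator becomes 3*sqrt(19) + 15*sqrt(13).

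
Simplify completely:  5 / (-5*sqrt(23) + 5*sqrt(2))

Multiply numerator and denominator by 5*sqrt(2) + 5*sqrt(23).
Denominator becomes -525; numerator becomes 25*sqrt(2) + 25*sqrt(23).

(-sqrt(23) - sqrt(2))/21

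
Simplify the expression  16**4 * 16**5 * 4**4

16**4 = 2**16; 16**5 = 2**20; 4**4 = 2**8
Combine exponents: 2**44

2**44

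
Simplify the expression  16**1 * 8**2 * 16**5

16**1 = 2**4; 8**2 = 2**6; 16**5 = 2**20
Combine exponents: 2**30

2**30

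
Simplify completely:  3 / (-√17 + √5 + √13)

Group as (√5 + √13) - √17; multiply by (√5 + √13) + √17, then rationalise the remaining surd.

(-3*√17 + 27*√13 + 75*√5 + 6*√1105)/259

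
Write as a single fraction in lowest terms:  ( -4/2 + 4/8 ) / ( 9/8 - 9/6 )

4

Numerator: -4/2 + 4/8 = -3/2
Denominator: 9/8 - 9/6 = -3/8
Divide: (-3/2) · (-8/3) = 4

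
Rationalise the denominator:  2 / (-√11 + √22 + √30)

(-82*√11 + 6*√30 + 38*√22 + 88*√15)/959

Group as (√22 + √30) - √11; multiply by (√22 + √30) + √11, then rationalise the remaining surd.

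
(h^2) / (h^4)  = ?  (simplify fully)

h^(-2)

Quotient: (h^-2)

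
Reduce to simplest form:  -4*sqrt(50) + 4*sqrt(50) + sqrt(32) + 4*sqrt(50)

4*sqrt(50) = 20*sqrt(2); 4*sqrt(50) = 20*sqrt(2); sqrt(32) = 4*sqrt(2); 4*sqrt(50) = 20*sqrt(2)
Combine: (-20 + 20 + 4 + 20)·sqrt(2) = 24*sqrt(2)

24*sqrt(2)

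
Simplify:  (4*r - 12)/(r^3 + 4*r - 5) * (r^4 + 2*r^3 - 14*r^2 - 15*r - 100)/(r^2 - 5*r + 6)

Factor: 4*r - 12 = 4*(r - 3);  r^3 + 4*r - 5 = (r - 1)*(r^2 + r + 5);  r^4 + 2*r^3 - 14*r^2 - 15*r - 100 = (r + 5)*(r^2 + r + 5)*(r - 4);  r^2 - 5*r + 6 = (r - 3)*(r - 2)
Cancel the common factors (r^2 + r + 5), (r - 3).

(4*r^2 + 4*r - 80)/(r^2 - 3*r + 2)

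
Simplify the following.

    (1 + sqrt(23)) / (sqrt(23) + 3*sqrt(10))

(-23 - sqrt(23) + 3*sqrt(10) + 3*sqrt(230))/67

Multiply numerator and denominator by -3*sqrt(10) + sqrt(23).
Denominator becomes -67; numerator becomes -3*sqrt(230) - 3*sqrt(10) + sqrt(23) + 23.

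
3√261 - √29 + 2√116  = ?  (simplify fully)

12*√29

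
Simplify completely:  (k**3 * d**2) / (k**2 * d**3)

Quotient: k**1 * (d**-1)

k/d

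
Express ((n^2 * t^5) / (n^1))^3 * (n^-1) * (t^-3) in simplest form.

n^2*t^12

Inside the bracket: n^1 * t^5
Raise to the power 3: n^3 * t^15
Multiply by (n^-1) * (t^-3): add exponents.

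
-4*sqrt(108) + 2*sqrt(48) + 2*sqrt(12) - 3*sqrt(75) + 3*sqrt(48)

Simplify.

-15*sqrt(3)

4*sqrt(108) = 24*sqrt(3); 2*sqrt(48) = 8*sqrt(3); 2*sqrt(12) = 4*sqrt(3); 3*sqrt(75) = 15*sqrt(3); 3*sqrt(48) = 12*sqrt(3)
Combine: (-24 + 8 + 4 - 15 + 12)·sqrt(3) = -15*sqrt(3)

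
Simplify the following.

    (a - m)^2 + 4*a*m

(a + m)^2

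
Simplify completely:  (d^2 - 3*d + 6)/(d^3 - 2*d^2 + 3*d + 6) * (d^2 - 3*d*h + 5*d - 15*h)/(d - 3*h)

(d + 5)/(d + 1)

Factor: d^3 - 2*d^2 + 3*d + 6 = (d^2 - 3*d + 6)*(d + 1);  d^2 - 3*d*h + 5*d - 15*h = (d - 3*h)*(d + 5)
Cancel the common factors (d^2 - 3*d + 6), (d - 3*h).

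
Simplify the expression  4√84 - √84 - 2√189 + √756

6*√21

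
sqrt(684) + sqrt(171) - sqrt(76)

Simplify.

sqrt(684) = 6*sqrt(19); sqrt(171) = 3*sqrt(19); sqrt(76) = 2*sqrt(19)
Combine: (6 + 3 - 2)·sqrt(19) = 7*sqrt(19)

7*sqrt(19)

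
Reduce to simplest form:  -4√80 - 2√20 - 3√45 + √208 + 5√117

-29*√5 + 19*√13

4√80 = 16*√5; 2√20 = 4*√5; 3√45 = 9*√5; √208 = 4*√13; 5√117 = 15*√13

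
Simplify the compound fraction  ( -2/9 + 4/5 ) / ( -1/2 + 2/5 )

Numerator: -2/9 + 4/5 = 26/45
Denominator: -1/2 + 2/5 = -1/10
Divide: (26/45) · (-10) = -52/9

-52/9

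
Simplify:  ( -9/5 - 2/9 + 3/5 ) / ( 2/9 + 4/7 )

Numerator: -9/5 - 2/9 + 3/5 = -64/45
Denominator: 2/9 + 4/7 = 50/63
Divide: (-64/45) · (63/50) = -224/125

-224/125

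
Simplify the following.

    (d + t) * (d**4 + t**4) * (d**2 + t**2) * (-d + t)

-d**8 + t**8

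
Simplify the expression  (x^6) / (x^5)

x

Quotient: x^1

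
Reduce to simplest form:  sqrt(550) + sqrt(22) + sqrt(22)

sqrt(550) = 5*sqrt(22); sqrt(22) = sqrt(22); sqrt(22) = sqrt(22)
Combine: (5 + 1 + 1)·sqrt(22) = 7*sqrt(22)

7*sqrt(22)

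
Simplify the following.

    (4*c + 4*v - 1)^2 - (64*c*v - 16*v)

After expansion: 16*c^2 - 32*c*v - 8*c + 16*v^2 + 8*v + 1 — a perfect-square trinomial.

(-4*c + 4*v + 1)^2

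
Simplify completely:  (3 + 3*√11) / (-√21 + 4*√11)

Multiply numerator and denominator by √21 + 4*√11.
Denominator becomes 155; numerator becomes 3*√21 + 12*√11 + 3*√231 + 132.

(3*√21 + 12*√11 + 3*√231 + 132)/155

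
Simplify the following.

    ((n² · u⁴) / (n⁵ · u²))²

u⁴/n⁶

Inside the bracket: (n^-3) · u²
Raise to the power 2: (n^-6) · u⁴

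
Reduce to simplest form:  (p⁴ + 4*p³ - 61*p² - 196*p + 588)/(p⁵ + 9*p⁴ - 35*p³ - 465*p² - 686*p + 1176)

(p - 2)/(p² + 3*p - 4)

Factor: p⁴ + 4*p³ - 61*p² - 196*p + 588 = (p + 7)·(p + 6)·(p - 7)·(p - 2);  p⁵ + 9*p⁴ - 35*p³ - 465*p² - 686*p + 1176 = (p - 7)·(p - 1)·(p + 7)·(p + 6)·(p + 4)
Cancel the common factors (p - 7), (p + 6), (p + 7).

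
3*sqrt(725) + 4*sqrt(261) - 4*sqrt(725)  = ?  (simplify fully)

3*sqrt(725) = 15*sqrt(29); 4*sqrt(261) = 12*sqrt(29); 4*sqrt(725) = 20*sqrt(29)
Combine: (15 + 12 - 20)·sqrt(29) = 7*sqrt(29)

7*sqrt(29)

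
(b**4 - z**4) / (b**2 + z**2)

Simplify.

b**2 - z**2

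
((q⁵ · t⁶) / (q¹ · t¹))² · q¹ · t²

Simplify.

q⁹*t^12

Inside the bracket: q⁴ · t⁵
Raise to the power 2: q⁸ · t^10
Multiply by q¹ · t²: add exponents.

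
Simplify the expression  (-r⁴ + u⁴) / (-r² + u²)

r² + u²

Factor u^4 - r^4 and cancel (-r² + u²).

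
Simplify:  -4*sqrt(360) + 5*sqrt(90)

4*sqrt(360) = 24*sqrt(10); 5*sqrt(90) = 15*sqrt(10)
Combine: (-24 + 15)·sqrt(10) = -9*sqrt(10)

-9*sqrt(10)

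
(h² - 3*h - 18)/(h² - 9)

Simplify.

Factor: h² - 3*h - 18 = (h + 3)·(h - 6);  h² - 9 = (h + 3)·(h - 3)
Cancel the common factor (h + 3).

(h - 6)/(h - 3)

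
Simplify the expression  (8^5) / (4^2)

8^5 = 2^15; 4^2 = 2^4
Combine exponents: 2^11

2^11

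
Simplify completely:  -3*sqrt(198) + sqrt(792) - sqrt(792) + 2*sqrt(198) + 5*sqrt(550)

22*sqrt(22)

3*sqrt(198) = 9*sqrt(22); sqrt(792) = 6*sqrt(22); sqrt(792) = 6*sqrt(22); 2*sqrt(198) = 6*sqrt(22); 5*sqrt(550) = 25*sqrt(22)
Combine: (-9 + 6 - 6 + 6 + 25)·sqrt(22) = 22*sqrt(22)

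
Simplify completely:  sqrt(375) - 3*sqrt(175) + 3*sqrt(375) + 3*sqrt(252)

3*sqrt(7) + 20*sqrt(15)

sqrt(375) = 5*sqrt(15); 3*sqrt(175) = 15*sqrt(7); 3*sqrt(375) = 15*sqrt(15); 3*sqrt(252) = 18*sqrt(7)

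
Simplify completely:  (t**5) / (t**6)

1/t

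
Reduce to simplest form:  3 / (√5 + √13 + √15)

Group as (√13 + √15) + √5; multiply by (√13 + √15) - √5, then rationalise the remaining surd.

(-30*√39 + 9*√15 + 21*√13 + 69*√5)/251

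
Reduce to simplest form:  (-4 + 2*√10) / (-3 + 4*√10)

Multiply numerator and denominator by -4*√10 - 3.
Denominator becomes -151; numerator becomes -68 + 10*√10.

(-10*√10 + 68)/151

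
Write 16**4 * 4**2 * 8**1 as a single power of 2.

16**4 = 2**16; 4**2 = 2**4; 8**1 = 2**3
Combine exponents: 2**23

2**23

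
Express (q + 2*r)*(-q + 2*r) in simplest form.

-q**2 + 4*r**2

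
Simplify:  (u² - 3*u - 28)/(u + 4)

u - 7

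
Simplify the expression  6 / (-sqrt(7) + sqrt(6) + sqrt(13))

(-6*sqrt(7) + 7*sqrt(6) + sqrt(546))/14

Group as (sqrt(6) + sqrt(13)) - sqrt(7); multiply by (sqrt(6) + sqrt(13)) + sqrt(7), then rationalise the remaining surd.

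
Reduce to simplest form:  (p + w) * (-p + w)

-p^2 + w^2

Telescope via difference of squares: (w+p)(w-p) = -p^2 + w^2.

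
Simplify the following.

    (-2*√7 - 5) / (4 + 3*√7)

(-22 - 7*√7)/47

Multiply numerator and denominator by -3*√7 + 4.
Denominator becomes -47; numerator becomes 7*√7 + 22.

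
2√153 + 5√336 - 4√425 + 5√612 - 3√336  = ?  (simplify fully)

8*√21 + 16*√17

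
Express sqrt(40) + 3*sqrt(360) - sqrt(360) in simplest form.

14*sqrt(10)

sqrt(40) = 2*sqrt(10); 3*sqrt(360) = 18*sqrt(10); sqrt(360) = 6*sqrt(10)
Combine: (2 + 18 - 6)·sqrt(10) = 14*sqrt(10)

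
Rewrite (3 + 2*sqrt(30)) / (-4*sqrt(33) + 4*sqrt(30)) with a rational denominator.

(-2*sqrt(110) - 20 - sqrt(33) - sqrt(30))/4

Multiply numerator and denominator by 4*sqrt(30) + 4*sqrt(33).
Denominator becomes -48; numerator becomes 12*sqrt(30) + 12*sqrt(33) + 240 + 24*sqrt(110).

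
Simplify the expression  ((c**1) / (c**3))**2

Inside the bracket: (c**-2)
Raise to the power 2: (c**-4)

c**(-4)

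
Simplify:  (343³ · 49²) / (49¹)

343³ = 7^9; 49² = 7^4; 49¹ = 7^2
Combine exponents: 7^11

7^11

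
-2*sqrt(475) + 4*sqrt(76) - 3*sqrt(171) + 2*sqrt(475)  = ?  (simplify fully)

-sqrt(19)

2*sqrt(475) = 10*sqrt(19); 4*sqrt(76) = 8*sqrt(19); 3*sqrt(171) = 9*sqrt(19); 2*sqrt(475) = 10*sqrt(19)
Combine: (-10 + 8 - 9 + 10)·sqrt(19) = -sqrt(19)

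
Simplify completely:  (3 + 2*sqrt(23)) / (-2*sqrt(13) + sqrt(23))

(-4*sqrt(299) - 46 - 6*sqrt(13) - 3*sqrt(23))/29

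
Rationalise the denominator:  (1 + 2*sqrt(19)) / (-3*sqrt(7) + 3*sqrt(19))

Multiply numerator and denominator by 3*sqrt(7) + 3*sqrt(19).
Denominator becomes 108; numerator becomes 3*sqrt(7) + 3*sqrt(19) + 6*sqrt(133) + 114.

(sqrt(7) + sqrt(19) + 2*sqrt(133) + 38)/36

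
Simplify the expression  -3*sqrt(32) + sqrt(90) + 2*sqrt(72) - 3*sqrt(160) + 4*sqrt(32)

-9*sqrt(10) + 16*sqrt(2)

3*sqrt(32) = 12*sqrt(2); sqrt(90) = 3*sqrt(10); 2*sqrt(72) = 12*sqrt(2); 3*sqrt(160) = 12*sqrt(10); 4*sqrt(32) = 16*sqrt(2)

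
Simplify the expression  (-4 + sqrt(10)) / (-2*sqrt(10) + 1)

(-16 + 7*sqrt(10))/39

Multiply numerator and denominator by 1 + 2*sqrt(10).
Denominator becomes -39; numerator becomes -7*sqrt(10) + 16.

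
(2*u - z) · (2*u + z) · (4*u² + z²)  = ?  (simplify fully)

Telescope via difference of squares: ((2*u)+z)((2*u)-z) = 4*u² - z², then repeat with the next factor.

16*u⁴ - z⁴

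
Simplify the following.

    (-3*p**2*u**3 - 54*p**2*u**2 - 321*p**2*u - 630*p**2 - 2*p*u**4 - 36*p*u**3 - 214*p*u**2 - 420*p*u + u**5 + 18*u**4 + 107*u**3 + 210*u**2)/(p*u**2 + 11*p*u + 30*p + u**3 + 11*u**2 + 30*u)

Factor: -3*p**2*u**3 - 54*p**2*u**2 - 321*p**2*u - 630*p**2 - 2*p*u**4 - 36*p*u**3 - 214*p*u**2 - 420*p*u + u**5 + 18*u**4 + 107*u**3 + 210*u**2 = (p + u)*(u + 6)*(u + 7)*(u + 5)*(-3*p + u);  p*u**2 + 11*p*u + 30*p + u**3 + 11*u**2 + 30*u = (u + 6)*(u + 5)*(p + u)
Cancel the common factors (u + 6), (p + u), (u + 5).

-3*p*u - 21*p + u**2 + 7*u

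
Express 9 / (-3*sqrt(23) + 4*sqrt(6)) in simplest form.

(-9*sqrt(23) - 12*sqrt(6))/37

Multiply numerator and denominator by 4*sqrt(6) + 3*sqrt(23).
Denominator becomes -111; numerator becomes 36*sqrt(6) + 27*sqrt(23).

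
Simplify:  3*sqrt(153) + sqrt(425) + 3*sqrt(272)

26*sqrt(17)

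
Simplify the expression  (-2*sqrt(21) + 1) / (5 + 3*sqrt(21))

Multiply numerator and denominator by -3*sqrt(21) + 5.
Denominator becomes -164; numerator becomes -13*sqrt(21) + 131.

(-131 + 13*sqrt(21))/164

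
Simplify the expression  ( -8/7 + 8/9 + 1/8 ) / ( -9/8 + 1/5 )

Numerator: -8/7 + 8/9 + 1/8 = -65/504
Denominator: -9/8 + 1/5 = -37/40
Divide: (-65/504) · (-40/37) = 325/2331

325/2331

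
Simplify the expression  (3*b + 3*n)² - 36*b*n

9*(b - n)²

Expand the square and combine the 36*b*n term.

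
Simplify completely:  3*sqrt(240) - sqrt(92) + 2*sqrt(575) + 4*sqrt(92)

3*sqrt(240) = 12*sqrt(15); sqrt(92) = 2*sqrt(23); 2*sqrt(575) = 10*sqrt(23); 4*sqrt(92) = 8*sqrt(23)

12*sqrt(15) + 16*sqrt(23)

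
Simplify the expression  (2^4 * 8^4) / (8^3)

2^4 = 2^4; 8^4 = 2^12; 8^3 = 2^9
Combine exponents: 2^7

2^7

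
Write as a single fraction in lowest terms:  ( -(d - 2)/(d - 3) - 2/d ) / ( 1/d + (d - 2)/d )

Numerator: -(d - 2)/(d - 3) - 2/d = (-d^2 + 6)/(d^2 - 3*d)
Denominator: 1/d + (d - 2)/d = (d - 1)/d
Divide: ((-d^2 + 6)/(d^2 - 3*d)) · (d/(d - 1)) = (-d^2 + 6)/(d^2 - 4*d + 3)

(-d^2 + 6)/(d^2 - 4*d + 3)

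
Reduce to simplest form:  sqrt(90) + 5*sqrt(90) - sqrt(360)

12*sqrt(10)

sqrt(90) = 3*sqrt(10); 5*sqrt(90) = 15*sqrt(10); sqrt(360) = 6*sqrt(10)
Combine: (3 + 15 - 6)·sqrt(10) = 12*sqrt(10)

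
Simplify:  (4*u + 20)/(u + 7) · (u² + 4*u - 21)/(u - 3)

Factor: 4*u + 20 = 4·(u + 5);  u² + 4*u - 21 = (u + 7)·(u - 3)
Cancel the common factors (u - 3), (u + 7).

4*u + 20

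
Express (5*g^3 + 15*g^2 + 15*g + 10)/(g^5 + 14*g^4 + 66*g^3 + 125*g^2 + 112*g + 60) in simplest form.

Factor: 5*g^3 + 15*g^2 + 15*g + 10 = 5*(g + 2)*(g^2 + g + 1);  g^5 + 14*g^4 + 66*g^3 + 125*g^2 + 112*g + 60 = (g + 2)*(g + 5)*(g^2 + g + 1)*(g + 6)
Cancel the common factors (g^2 + g + 1), (g + 2).

5/(g^2 + 11*g + 30)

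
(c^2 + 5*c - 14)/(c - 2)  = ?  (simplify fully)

c + 7

Factor: c^2 + 5*c - 14 = (c - 2)*(c + 7)
Cancel the common factor (c - 2).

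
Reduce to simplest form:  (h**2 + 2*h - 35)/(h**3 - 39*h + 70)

Factor: h**2 + 2*h - 35 = (h + 7)*(h - 5);  h**3 - 39*h + 70 = (h + 7)*(h - 5)*(h - 2)
Cancel the common factors (h + 7), (h - 5).

1/(h - 2)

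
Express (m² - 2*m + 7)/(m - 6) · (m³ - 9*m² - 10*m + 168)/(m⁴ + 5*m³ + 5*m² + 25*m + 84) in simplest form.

(m - 7)/(m + 3)

Factor: m³ - 9*m² - 10*m + 168 = (m - 6)·(m - 7)·(m + 4);  m⁴ + 5*m³ + 5*m² + 25*m + 84 = (m + 4)·(m + 3)·(m² - 2*m + 7)
Cancel the common factors (m² - 2*m + 7), (m + 4), (m - 6).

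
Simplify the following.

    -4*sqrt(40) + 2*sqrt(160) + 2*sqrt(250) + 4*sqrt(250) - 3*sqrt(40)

4*sqrt(40) = 8*sqrt(10); 2*sqrt(160) = 8*sqrt(10); 2*sqrt(250) = 10*sqrt(10); 4*sqrt(250) = 20*sqrt(10); 3*sqrt(40) = 6*sqrt(10)
Combine: (-8 + 8 + 10 + 20 - 6)·sqrt(10) = 24*sqrt(10)

24*sqrt(10)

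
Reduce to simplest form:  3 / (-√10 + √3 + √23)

Group as (√3 + √23) - √10; multiply by (√3 + √23) + √10, then rationalise the remaining surd.

(-24*√10 - 15*√23 + 45*√3 + 3*√690)/10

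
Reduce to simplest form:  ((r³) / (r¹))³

Inside the bracket: r²
Raise to the power 3: r⁶

r⁶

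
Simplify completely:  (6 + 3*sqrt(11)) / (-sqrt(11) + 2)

(-45 - 12*sqrt(11))/7

Multiply numerator and denominator by 2 + sqrt(11).
Denominator becomes -7; numerator becomes 12*sqrt(11) + 45.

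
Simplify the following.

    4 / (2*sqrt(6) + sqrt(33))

Multiply numerator and denominator by -sqrt(33) + 2*sqrt(6).
Denominator becomes -9; numerator becomes -4*sqrt(33) + 8*sqrt(6).

(-8*sqrt(6) + 4*sqrt(33))/9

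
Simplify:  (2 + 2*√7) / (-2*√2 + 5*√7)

Multiply numerator and denominator by 2*√2 + 5*√7.
Denominator becomes 167; numerator becomes 4*√2 + 4*√14 + 10*√7 + 70.

(4*√2 + 4*√14 + 10*√7 + 70)/167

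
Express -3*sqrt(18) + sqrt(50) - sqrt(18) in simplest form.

-7*sqrt(2)

3*sqrt(18) = 9*sqrt(2); sqrt(50) = 5*sqrt(2); sqrt(18) = 3*sqrt(2)
Combine: (-9 + 5 - 3)·sqrt(2) = -7*sqrt(2)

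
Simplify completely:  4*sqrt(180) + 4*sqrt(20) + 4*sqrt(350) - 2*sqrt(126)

4*sqrt(180) = 24*sqrt(5); 4*sqrt(20) = 8*sqrt(5); 4*sqrt(350) = 20*sqrt(14); 2*sqrt(126) = 6*sqrt(14)

14*sqrt(14) + 32*sqrt(5)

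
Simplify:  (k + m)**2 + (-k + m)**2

Binomially expand both and collect terms in m, k.

2*k**2 + 2*m**2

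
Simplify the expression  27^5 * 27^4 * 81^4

3^43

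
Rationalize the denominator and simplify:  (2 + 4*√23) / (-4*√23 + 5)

(-54 - 4*√23)/49

Multiply numerator and denominator by 5 + 4*√23.
Denominator becomes -343; numerator becomes 28*√23 + 378.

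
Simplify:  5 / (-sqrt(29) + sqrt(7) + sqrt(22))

Group as (sqrt(7) + sqrt(22)) - sqrt(29); multiply by (sqrt(7) + sqrt(22)) + sqrt(29), then rationalise the remaining surd.

(35*sqrt(22) + 110*sqrt(7) + 5*sqrt(4466))/308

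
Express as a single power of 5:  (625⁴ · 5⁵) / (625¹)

625⁴ = 5^16; 5⁵ = 5^5; 625¹ = 5^4
Combine exponents: 5^17

5^17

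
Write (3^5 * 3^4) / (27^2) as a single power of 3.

3^5 = 3^5; 3^4 = 3^4; 27^2 = 3^6
Combine exponents: 3^3

3^3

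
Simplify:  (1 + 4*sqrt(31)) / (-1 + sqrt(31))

(sqrt(31) + 25)/6

Multiply numerator and denominator by -sqrt(31) - 1.
Denominator becomes -30; numerator becomes -125 - 5*sqrt(31).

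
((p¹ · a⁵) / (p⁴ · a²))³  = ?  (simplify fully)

a⁹/p⁹

Inside the bracket: (p^-3) · a³
Raise to the power 3: (p^-9) · a⁹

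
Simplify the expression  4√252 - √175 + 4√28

4√252 = 24*√7; √175 = 5*√7; 4√28 = 8*√7
Combine: (24 - 5 + 8)·√7 = 27*√7

27*√7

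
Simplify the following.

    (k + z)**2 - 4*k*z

(k - z)**2

Expanding gives k**2 - 2*k*z + z**2, a perfect square.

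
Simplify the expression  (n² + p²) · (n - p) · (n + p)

n⁴ - p⁴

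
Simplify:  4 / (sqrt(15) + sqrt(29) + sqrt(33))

(-24*sqrt(1595) + 44*sqrt(33) + 76*sqrt(29) + 188*sqrt(15))/1619

Group as (sqrt(15) + sqrt(29)) + sqrt(33); multiply by (sqrt(15) + sqrt(29)) - sqrt(33), then rationalise the remaining surd.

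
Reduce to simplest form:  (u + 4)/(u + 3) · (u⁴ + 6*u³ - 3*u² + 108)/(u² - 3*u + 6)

u² + 10*u + 24

Factor: u⁴ + 6*u³ - 3*u² + 108 = (u + 3)·(u + 6)·(u² - 3*u + 6)
Cancel the common factors (u² - 3*u + 6), (u + 3).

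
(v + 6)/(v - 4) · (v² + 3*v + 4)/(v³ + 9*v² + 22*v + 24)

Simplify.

Factor: v³ + 9*v² + 22*v + 24 = (v² + 3*v + 4)·(v + 6)
Cancel the common factors (v² + 3*v + 4), (v + 6).

1/(v - 4)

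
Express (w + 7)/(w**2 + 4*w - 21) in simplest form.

1/(w - 3)

Factor: w**2 + 4*w - 21 = (w + 7)*(w - 3)
Cancel the common factor (w + 7).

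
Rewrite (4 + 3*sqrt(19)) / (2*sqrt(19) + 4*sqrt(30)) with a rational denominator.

(-57 - 4*sqrt(19) + 8*sqrt(30) + 6*sqrt(570))/202

Multiply numerator and denominator by -4*sqrt(30) + 2*sqrt(19).
Denominator becomes -404; numerator becomes -12*sqrt(570) - 16*sqrt(30) + 8*sqrt(19) + 114.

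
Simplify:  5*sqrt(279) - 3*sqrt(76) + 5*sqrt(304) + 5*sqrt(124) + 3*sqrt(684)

5*sqrt(279) = 15*sqrt(31); 3*sqrt(76) = 6*sqrt(19); 5*sqrt(304) = 20*sqrt(19); 5*sqrt(124) = 10*sqrt(31); 3*sqrt(684) = 18*sqrt(19)

25*sqrt(31) + 32*sqrt(19)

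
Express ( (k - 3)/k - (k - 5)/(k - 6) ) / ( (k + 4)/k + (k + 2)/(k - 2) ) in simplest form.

(-2*k**2 + 13*k - 18)/(k**3 - 4*k**2 - 16*k + 24)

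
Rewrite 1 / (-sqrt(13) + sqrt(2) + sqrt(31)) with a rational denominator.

Group as (sqrt(2) + sqrt(31)) - sqrt(13); multiply by (sqrt(2) + sqrt(31)) + sqrt(13), then rationalise the remaining surd.

(-21*sqrt(2) - sqrt(806) + 10*sqrt(13) + 8*sqrt(31))/76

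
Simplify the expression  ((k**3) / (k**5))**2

Inside the bracket: (k**-2)
Raise to the power 2: (k**-4)

k**(-4)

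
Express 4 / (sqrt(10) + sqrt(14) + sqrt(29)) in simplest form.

Group as (sqrt(10) + sqrt(29)) + sqrt(14); multiply by (sqrt(10) + sqrt(29)) - sqrt(14), then rationalise the remaining surd.

(-16*sqrt(1015) - 20*sqrt(29) + 100*sqrt(14) + 132*sqrt(10))/535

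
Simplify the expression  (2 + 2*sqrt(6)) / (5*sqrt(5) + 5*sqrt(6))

Multiply numerator and denominator by -5*sqrt(5) + 5*sqrt(6).
Denominator becomes 25; numerator becomes -10*sqrt(30) - 10*sqrt(5) + 10*sqrt(6) + 60.

(-2*sqrt(30) - 2*sqrt(5) + 2*sqrt(6) + 12)/5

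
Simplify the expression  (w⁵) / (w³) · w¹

Quotient: w²
Multiply by w¹: add exponents.

w³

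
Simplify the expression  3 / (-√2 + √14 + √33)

(-21*√14 - 4*√231 + 45*√2 + 17*√33)/59

Group as (√14 + √33) - √2; multiply by (√14 + √33) + √2, then rationalise the remaining surd.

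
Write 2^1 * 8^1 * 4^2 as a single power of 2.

2^8

2^1 = 2^1; 8^1 = 2^3; 4^2 = 2^4
Combine exponents: 2^8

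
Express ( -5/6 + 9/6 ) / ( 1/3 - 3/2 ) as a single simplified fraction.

-4/7

Numerator: -5/6 + 9/6 = 2/3
Denominator: 1/3 - 3/2 = -7/6
Divide: (2/3) · (-6/7) = -4/7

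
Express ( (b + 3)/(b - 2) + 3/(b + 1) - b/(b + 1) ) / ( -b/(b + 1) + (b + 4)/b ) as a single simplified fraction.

Numerator: (b + 3)/(b - 2) + 3/(b + 1) - b/(b + 1) = (9*b - 3)/(b^2 - b - 2)
Denominator: -b/(b + 1) + (b + 4)/b = (5*b + 4)/(b^2 + b)
Divide: ((9*b - 3)/(b^2 - b - 2)) · ((b^2 + b)/(5*b + 4)) = (9*b^2 - 3*b)/(5*b^2 - 6*b - 8)

(9*b^2 - 3*b)/(5*b^2 - 6*b - 8)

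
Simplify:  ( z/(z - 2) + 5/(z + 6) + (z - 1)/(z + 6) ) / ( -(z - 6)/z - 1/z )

Numerator: z/(z - 2) + 5/(z + 6) + (z - 1)/(z + 6) = (2*z^2 + 8*z - 8)/(z^2 + 4*z - 12)
Denominator: -(z - 6)/z - 1/z = (-z + 5)/z
Divide: ((2*z^2 + 8*z - 8)/(z^2 + 4*z - 12)) · (z/(-z + 5)) = (-2*z^3 - 8*z^2 + 8*z)/(z^3 - z^2 - 32*z + 60)

(-2*z^3 - 8*z^2 + 8*z)/(z^3 - z^2 - 32*z + 60)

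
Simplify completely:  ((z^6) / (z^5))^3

Inside the bracket: z^1
Raise to the power 3: z^3

z^3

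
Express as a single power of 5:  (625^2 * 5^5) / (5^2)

5^11

625^2 = 5^8; 5^5 = 5^5; 5^2 = 5^2
Combine exponents: 5^11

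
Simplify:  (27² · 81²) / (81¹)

27² = 3^6; 81² = 3^8; 81¹ = 3^4
Combine exponents: 3^10

3^10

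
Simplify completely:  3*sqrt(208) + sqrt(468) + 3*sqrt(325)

33*sqrt(13)

3*sqrt(208) = 12*sqrt(13); sqrt(468) = 6*sqrt(13); 3*sqrt(325) = 15*sqrt(13)
Combine: (12 + 6 + 15)·sqrt(13) = 33*sqrt(13)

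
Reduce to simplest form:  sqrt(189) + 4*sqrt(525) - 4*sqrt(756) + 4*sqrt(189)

11*sqrt(21)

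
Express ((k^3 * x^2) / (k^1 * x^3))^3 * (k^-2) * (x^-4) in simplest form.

k^4/x^7

Inside the bracket: k^2 * (x^-1)
Raise to the power 3: k^6 * (x^-3)
Multiply by (k^-2) * (x^-4): add exponents.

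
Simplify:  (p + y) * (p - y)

(p+y)(p-y) = p^2 - y^2.

p^2 - y^2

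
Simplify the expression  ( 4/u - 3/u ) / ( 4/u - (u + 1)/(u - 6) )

(-u + 6)/(u² - 3*u + 24)

Numerator: 4/u - 3/u = 1/u
Denominator: 4/u - (u + 1)/(u - 6) = (-u² + 3*u - 24)/(u² - 6*u)
Divide: (1/u) · ((u² - 6*u)/(-u² + 3*u - 24)) = (-u + 6)/(u² - 3*u + 24)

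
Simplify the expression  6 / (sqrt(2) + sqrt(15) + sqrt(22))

Group as (sqrt(2) + sqrt(15)) + sqrt(22); multiply by (sqrt(2) + sqrt(15)) - sqrt(22), then rationalise the remaining surd.

(-24*sqrt(165) - 30*sqrt(22) + 54*sqrt(15) + 210*sqrt(2))/95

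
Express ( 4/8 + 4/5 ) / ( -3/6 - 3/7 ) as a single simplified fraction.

-7/5

Numerator: 4/8 + 4/5 = 13/10
Denominator: -3/6 - 3/7 = -13/14
Divide: (13/10) · (-14/13) = -7/5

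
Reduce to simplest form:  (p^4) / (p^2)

Quotient: p^2

p^2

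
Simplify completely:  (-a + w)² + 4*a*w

(a + w)²

After expansion: a² + 2*a*w + w² — a perfect-square trinomial.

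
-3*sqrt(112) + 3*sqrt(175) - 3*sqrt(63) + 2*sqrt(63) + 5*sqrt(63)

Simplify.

3*sqrt(112) = 12*sqrt(7); 3*sqrt(175) = 15*sqrt(7); 3*sqrt(63) = 9*sqrt(7); 2*sqrt(63) = 6*sqrt(7); 5*sqrt(63) = 15*sqrt(7)
Combine: (-12 + 15 - 9 + 6 + 15)·sqrt(7) = 15*sqrt(7)

15*sqrt(7)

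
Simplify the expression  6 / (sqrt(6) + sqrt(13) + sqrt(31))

(-sqrt(2418) - 6*sqrt(31) + 12*sqrt(13) + 19*sqrt(6))/14

Group as (sqrt(6) + sqrt(13)) + sqrt(31); multiply by (sqrt(6) + sqrt(13)) - sqrt(31), then rationalise the remaining surd.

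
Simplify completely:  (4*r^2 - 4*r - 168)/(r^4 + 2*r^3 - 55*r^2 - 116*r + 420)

4/(r^2 + 3*r - 10)

Factor: 4*r^2 - 4*r - 168 = 4*(r - 7)*(r + 6);  r^4 + 2*r^3 - 55*r^2 - 116*r + 420 = (r - 2)*(r + 5)*(r + 6)*(r - 7)
Cancel the common factors (r + 6), (r - 7).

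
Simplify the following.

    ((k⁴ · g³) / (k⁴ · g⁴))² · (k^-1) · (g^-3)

Inside the bracket: (g^-1)
Raise to the power 2: (g^-2)
Multiply by (k^-1) · (g^-3): add exponents.

1/(g⁵*k)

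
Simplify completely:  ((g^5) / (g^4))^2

g^2

Inside the bracket: g^1
Raise to the power 2: g^2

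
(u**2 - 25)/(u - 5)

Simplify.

u + 5

Factor: u**2 - 25 = (u + 5)*(u - 5)
Cancel the common factor (u - 5).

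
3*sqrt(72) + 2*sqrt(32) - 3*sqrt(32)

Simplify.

14*sqrt(2)

3*sqrt(72) = 18*sqrt(2); 2*sqrt(32) = 8*sqrt(2); 3*sqrt(32) = 12*sqrt(2)
Combine: (18 + 8 - 12)·sqrt(2) = 14*sqrt(2)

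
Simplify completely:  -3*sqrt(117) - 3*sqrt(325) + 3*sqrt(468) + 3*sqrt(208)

3*sqrt(117) = 9*sqrt(13); 3*sqrt(325) = 15*sqrt(13); 3*sqrt(468) = 18*sqrt(13); 3*sqrt(208) = 12*sqrt(13)
Combine: (-9 - 15 + 18 + 12)·sqrt(13) = 6*sqrt(13)

6*sqrt(13)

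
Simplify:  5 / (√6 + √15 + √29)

(-15*√290 - 20*√29 + 50*√15 + 95*√6)/148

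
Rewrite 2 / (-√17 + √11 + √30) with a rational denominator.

(-12*√17 - √30 + 18*√11 + √5610)/186

Group as (√11 + √30) - √17; multiply by (√11 + √30) + √17, then rationalise the remaining surd.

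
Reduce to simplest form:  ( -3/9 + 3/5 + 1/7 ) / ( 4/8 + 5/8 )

Numerator: -3/9 + 3/5 + 1/7 = 43/105
Denominator: 4/8 + 5/8 = 9/8
Divide: (43/105) · (8/9) = 344/945

344/945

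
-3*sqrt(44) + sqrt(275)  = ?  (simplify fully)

3*sqrt(44) = 6*sqrt(11); sqrt(275) = 5*sqrt(11)
Combine: (-6 + 5)·sqrt(11) = -sqrt(11)

-sqrt(11)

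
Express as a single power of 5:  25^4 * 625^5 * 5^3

5^31

25^4 = 5^8; 625^5 = 5^20; 5^3 = 5^3
Combine exponents: 5^31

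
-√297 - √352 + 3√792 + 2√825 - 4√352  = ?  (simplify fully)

√297 = 3*√33; √352 = 4*√22; 3√792 = 18*√22; 2√825 = 10*√33; 4√352 = 16*√22

-2*√22 + 7*√33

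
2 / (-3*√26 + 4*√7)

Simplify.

(-3*√26 - 4*√7)/61

Multiply numerator and denominator by 4*√7 + 3*√26.
Denominator becomes -122; numerator becomes 8*√7 + 6*√26.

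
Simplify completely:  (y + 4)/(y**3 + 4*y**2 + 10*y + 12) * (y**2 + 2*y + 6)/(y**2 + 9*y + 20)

1/(y**2 + 7*y + 10)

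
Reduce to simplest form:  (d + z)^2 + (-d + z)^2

2*d^2 + 2*z^2

Binomially expand both and collect terms in z, d.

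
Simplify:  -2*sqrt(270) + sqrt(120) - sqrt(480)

-8*sqrt(30)

2*sqrt(270) = 6*sqrt(30); sqrt(120) = 2*sqrt(30); sqrt(480) = 4*sqrt(30)
Combine: (-6 + 2 - 4)·sqrt(30) = -8*sqrt(30)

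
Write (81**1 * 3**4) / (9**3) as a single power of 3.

81**1 = 3**4; 3**4 = 3**4; 9**3 = 3**6
Combine exponents: 3**2

3**2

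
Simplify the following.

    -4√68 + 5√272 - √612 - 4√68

4√68 = 8*√17; 5√272 = 20*√17; √612 = 6*√17; 4√68 = 8*√17
Combine: (-8 + 20 - 6 - 8)·√17 = -2*√17

-2*√17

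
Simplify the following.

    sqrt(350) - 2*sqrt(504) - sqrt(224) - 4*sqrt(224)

-27*sqrt(14)

sqrt(350) = 5*sqrt(14); 2*sqrt(504) = 12*sqrt(14); sqrt(224) = 4*sqrt(14); 4*sqrt(224) = 16*sqrt(14)
Combine: (5 - 12 - 4 - 16)·sqrt(14) = -27*sqrt(14)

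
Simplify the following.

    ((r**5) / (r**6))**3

r**(-3)

Inside the bracket: (r**-1)
Raise to the power 3: (r**-3)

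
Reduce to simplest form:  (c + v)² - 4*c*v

(c - v)²

Expanding gives c² - 2*c*v + v², a perfect square.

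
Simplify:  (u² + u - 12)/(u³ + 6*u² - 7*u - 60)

1/(u + 5)

Factor: u² + u - 12 = (u - 3)·(u + 4);  u³ + 6*u² - 7*u - 60 = (u - 3)·(u + 4)·(u + 5)
Cancel the common factors (u + 4), (u - 3).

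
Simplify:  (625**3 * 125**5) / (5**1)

5**26

625**3 = 5**12; 125**5 = 5**15; 5**1 = 5**1
Combine exponents: 5**26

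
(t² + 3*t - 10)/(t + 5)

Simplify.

t - 2

Factor: t² + 3*t - 10 = (t + 5)·(t - 2)
Cancel the common factor (t + 5).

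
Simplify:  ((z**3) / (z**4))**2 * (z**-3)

z**(-5)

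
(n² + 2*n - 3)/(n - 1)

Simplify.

n + 3

Factor: n² + 2*n - 3 = (n - 1)·(n + 3)
Cancel the common factor (n - 1).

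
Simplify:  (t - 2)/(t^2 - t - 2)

Factor: t^2 - t - 2 = (t + 1)*(t - 2)
Cancel the common factor (t - 2).

1/(t + 1)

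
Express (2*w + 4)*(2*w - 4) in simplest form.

4*w^2 - 16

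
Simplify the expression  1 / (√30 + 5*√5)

Multiply numerator and denominator by -√30 + 5*√5.
Denominator becomes 95; numerator becomes -√30 + 5*√5.

(-√30 + 5*√5)/95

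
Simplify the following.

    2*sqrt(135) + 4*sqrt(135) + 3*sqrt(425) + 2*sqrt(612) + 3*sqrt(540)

2*sqrt(135) = 6*sqrt(15); 4*sqrt(135) = 12*sqrt(15); 3*sqrt(425) = 15*sqrt(17); 2*sqrt(612) = 12*sqrt(17); 3*sqrt(540) = 18*sqrt(15)

27*sqrt(17) + 36*sqrt(15)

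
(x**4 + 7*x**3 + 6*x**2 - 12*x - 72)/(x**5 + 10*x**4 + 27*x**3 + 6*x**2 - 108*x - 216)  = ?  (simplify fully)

1/(x + 3)

Factor: x**4 + 7*x**3 + 6*x**2 - 12*x - 72 = (x + 6)*(x - 2)*(x**2 + 3*x + 6);  x**5 + 10*x**4 + 27*x**3 + 6*x**2 - 108*x - 216 = (x + 6)*(x - 2)*(x + 3)*(x**2 + 3*x + 6)
Cancel the common factors (x**2 + 3*x + 6), (x + 6), (x - 2).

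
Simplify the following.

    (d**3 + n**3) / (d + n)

d**2 - d*n + n**2

Factor as (a+b)(a**2-ab+b**2) with a=d, b=n.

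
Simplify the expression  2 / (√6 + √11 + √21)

(-3*√154 - 2*√21 + 8*√11 + 13*√6)/62

Group as (√6 + √11) + √21; multiply by (√6 + √11) - √21, then rationalise the remaining surd.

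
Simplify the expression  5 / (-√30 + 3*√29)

(5*√30 + 15*√29)/231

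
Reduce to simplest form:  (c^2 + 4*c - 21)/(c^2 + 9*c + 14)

Factor: c^2 + 4*c - 21 = (c + 7)*(c - 3);  c^2 + 9*c + 14 = (c + 2)*(c + 7)
Cancel the common factor (c + 7).

(c - 3)/(c + 2)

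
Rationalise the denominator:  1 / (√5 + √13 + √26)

Group as (√5 + √26) + √13; multiply by (√5 + √26) - √13, then rationalise the remaining surd.

(-13*√10 - 4*√26 + 9*√13 + 17*√5)/98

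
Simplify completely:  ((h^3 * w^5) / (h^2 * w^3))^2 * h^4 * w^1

Inside the bracket: h^1 * w^2
Raise to the power 2: h^2 * w^4
Multiply by h^4 * w^1: add exponents.

h^6*w^5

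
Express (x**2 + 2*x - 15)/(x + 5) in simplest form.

x - 3

Factor: x**2 + 2*x - 15 = (x - 3)*(x + 5)
Cancel the common factor (x + 5).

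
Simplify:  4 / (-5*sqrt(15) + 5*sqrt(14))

(-4*sqrt(15) - 4*sqrt(14))/5

Multiply numerator and denominator by 5*sqrt(14) + 5*sqrt(15).
Denominator becomes -25; numerator becomes 20*sqrt(14) + 20*sqrt(15).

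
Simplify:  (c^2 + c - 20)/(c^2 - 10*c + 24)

(c + 5)/(c - 6)

Factor: c^2 + c - 20 = (c - 4)*(c + 5);  c^2 - 10*c + 24 = (c - 6)*(c - 4)
Cancel the common factor (c - 4).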